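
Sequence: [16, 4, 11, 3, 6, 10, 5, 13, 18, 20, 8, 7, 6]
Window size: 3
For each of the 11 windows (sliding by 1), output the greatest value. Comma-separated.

Sliding a size-3 window across the 13 values:
16 4 11 → max 16
4 11 3 → max 11
11 3 6 → max 11
3 6 10 → max 10
6 10 5 → max 10
10 5 13 → max 13
5 13 18 → max 18
13 18 20 → max 20
18 20 8 → max 20
20 8 7 → max 20
8 7 6 → max 8

16, 11, 11, 10, 10, 13, 18, 20, 20, 20, 8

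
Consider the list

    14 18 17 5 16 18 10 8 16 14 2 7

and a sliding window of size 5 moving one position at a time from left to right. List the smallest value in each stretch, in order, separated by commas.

5, 5, 5, 5, 8, 8, 2, 2

14 18 17 5 16 → min 5
18 17 5 16 18 → min 5
17 5 16 18 10 → min 5
5 16 18 10 8 → min 5
16 18 10 8 16 → min 8
18 10 8 16 14 → min 8
10 8 16 14 2 → min 2
8 16 14 2 7 → min 2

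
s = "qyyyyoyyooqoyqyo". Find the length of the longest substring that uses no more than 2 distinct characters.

add q: window [q] (1 distinct), len 1
add y: window [q, y] (2 distinct), len 2
add y: window [q, y, y] (2 distinct), len 3
add y: window [q, y, y, y] (2 distinct), len 4
add y: window [q, y, y, y, y] (2 distinct), len 5
add o: window [y, y, y, y, o] (2 distinct), len 5
add y: window [y, y, y, y, o, y] (2 distinct), len 6
add y: window [y, y, y, y, o, y, y] (2 distinct), len 7
add o: window [y, y, y, y, o, y, y, o] (2 distinct), len 8
add o: window [y, y, y, y, o, y, y, o, o] (2 distinct), len 9
add q: window [o, o, q] (2 distinct), len 3
add o: window [o, o, q, o] (2 distinct), len 4
add y: window [o, y] (2 distinct), len 2
add q: window [y, q] (2 distinct), len 2
add y: window [y, q, y] (2 distinct), len 3
add o: window [y, o] (2 distinct), len 2
Longest length with ≤2 distinct: 9.

9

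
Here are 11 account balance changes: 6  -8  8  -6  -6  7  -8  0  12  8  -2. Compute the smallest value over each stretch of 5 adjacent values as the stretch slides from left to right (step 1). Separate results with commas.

[6, -8, 8, -6, -6] → min -8
[-8, 8, -6, -6, 7] → min -8
[8, -6, -6, 7, -8] → min -8
[-6, -6, 7, -8, 0] → min -8
[-6, 7, -8, 0, 12] → min -8
[7, -8, 0, 12, 8] → min -8
[-8, 0, 12, 8, -2] → min -8

-8, -8, -8, -8, -8, -8, -8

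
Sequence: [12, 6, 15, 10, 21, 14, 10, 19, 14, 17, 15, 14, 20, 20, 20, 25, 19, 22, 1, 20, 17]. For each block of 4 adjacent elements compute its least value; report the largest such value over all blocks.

Each size-4 window and its min:
12 6 15 10 → min 6
6 15 10 21 → min 6
15 10 21 14 → min 10
10 21 14 10 → min 10
21 14 10 19 → min 10
14 10 19 14 → min 10
10 19 14 17 → min 10
19 14 17 15 → min 14
14 17 15 14 → min 14
17 15 14 20 → min 14
15 14 20 20 → min 14
14 20 20 20 → min 14
20 20 20 25 → min 20
20 20 25 19 → min 19
20 25 19 22 → min 19
25 19 22 1 → min 1
19 22 1 20 → min 1
22 1 20 17 → min 1
Largest of these is 20.

20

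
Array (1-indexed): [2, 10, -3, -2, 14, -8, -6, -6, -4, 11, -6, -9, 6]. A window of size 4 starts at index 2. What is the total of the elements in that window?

19

Elements at indices 2..5: 10, -3, -2, 14
sum(10, -3, -2, 14) = 19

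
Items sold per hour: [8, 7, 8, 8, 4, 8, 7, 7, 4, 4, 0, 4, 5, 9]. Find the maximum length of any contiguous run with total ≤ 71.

Extend to the right; shrink from the left whenever the sum exceeds 71:
add 8: [8] sum 8, len 1
add 7: [8, 7] sum 15, len 2
add 8: [8, 7, 8] sum 23, len 3
add 8: [8, 7, 8, 8] sum 31, len 4
add 4: [8, 7, 8, 8, 4] sum 35, len 5
add 8: [8, 7, 8, 8, 4, 8] sum 43, len 6
add 7: [8, 7, 8, 8, 4, 8, 7] sum 50, len 7
add 7: [8, 7, 8, 8, 4, 8, 7, 7] sum 57, len 8
add 4: [8, 7, 8, 8, 4, 8, 7, 7, 4] sum 61, len 9
add 4: [8, 7, 8, 8, 4, 8, 7, 7, 4, 4] sum 65, len 10
add 0: [8, 7, 8, 8, 4, 8, 7, 7, 4, 4, 0] sum 65, len 11
add 4: [8, 7, 8, 8, 4, 8, 7, 7, 4, 4, 0, 4] sum 69, len 12
add 5: [7, 8, 8, 4, 8, 7, 7, 4, 4, 0, 4, 5] sum 66, len 12
add 9: [8, 8, 4, 8, 7, 7, 4, 4, 0, 4, 5, 9] sum 68, len 12
Longest length seen: 12.

12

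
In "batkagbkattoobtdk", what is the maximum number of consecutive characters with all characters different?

5

[b] len 1
[b, a] len 2
[b, a, t] len 3
[b, a, t, k] len 4
[t, k, a] len 3
[t, k, a, g] len 4
[t, k, a, g, b] len 5
[a, g, b, k] len 4
[g, b, k, a] len 4
[g, b, k, a, t] len 5
[t] len 1
[t, o] len 2
[o] len 1
[o, b] len 2
[o, b, t] len 3
[o, b, t, d] len 4
[o, b, t, d, k] len 5
Longest all-distinct length: 5.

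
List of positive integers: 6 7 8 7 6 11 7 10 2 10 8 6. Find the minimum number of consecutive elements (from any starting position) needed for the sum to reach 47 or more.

6

add 6: running sum 6 < 47
add 7: running sum 13 < 47
add 8: running sum 21 < 47
add 7: running sum 28 < 47
add 6: running sum 34 < 47
add 11: running sum 45 < 47
end 6: [6, 7, 8, 7, 6, 11, 7] sum 52, len 7
end 7: [8, 7, 6, 11, 7, 10] sum 49, len 6
end 8: [8, 7, 6, 11, 7, 10, 2] sum 51, len 7
end 9: [7, 6, 11, 7, 10, 2, 10] sum 53, len 7
end 10: [11, 7, 10, 2, 10, 8] sum 48, len 6
end 11: [11, 7, 10, 2, 10, 8, 6] sum 54, len 7
Shortest qualifying length: 6.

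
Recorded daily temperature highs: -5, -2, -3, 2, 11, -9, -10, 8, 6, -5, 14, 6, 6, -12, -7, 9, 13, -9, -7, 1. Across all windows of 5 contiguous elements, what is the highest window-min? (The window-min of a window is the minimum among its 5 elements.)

-5

[-5, -2, -3, 2, 11] → min -5
[-2, -3, 2, 11, -9] → min -9
[-3, 2, 11, -9, -10] → min -10
[2, 11, -9, -10, 8] → min -10
[11, -9, -10, 8, 6] → min -10
[-9, -10, 8, 6, -5] → min -10
[-10, 8, 6, -5, 14] → min -10
[8, 6, -5, 14, 6] → min -5
[6, -5, 14, 6, 6] → min -5
[-5, 14, 6, 6, -12] → min -12
[14, 6, 6, -12, -7] → min -12
[6, 6, -12, -7, 9] → min -12
[6, -12, -7, 9, 13] → min -12
[-12, -7, 9, 13, -9] → min -12
[-7, 9, 13, -9, -7] → min -9
[9, 13, -9, -7, 1] → min -9
Highest of these is -5.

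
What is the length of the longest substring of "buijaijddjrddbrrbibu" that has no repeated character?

5

add b: [b] len 1
add u: [b, u] len 2
add i: [b, u, i] len 3
add j: [b, u, i, j] len 4
add a: [b, u, i, j, a] len 5
add i (repeat i, move left end past it): [j, a, i] len 3
add j (repeat j, move left end past it): [a, i, j] len 3
add d: [a, i, j, d] len 4
add d (repeat d, move left end past it): [d] len 1
add j: [d, j] len 2
add r: [d, j, r] len 3
add d (repeat d, move left end past it): [j, r, d] len 3
add d (repeat d, move left end past it): [d] len 1
add b: [d, b] len 2
add r: [d, b, r] len 3
add r (repeat r, move left end past it): [r] len 1
add b: [r, b] len 2
add i: [r, b, i] len 3
add b (repeat b, move left end past it): [i, b] len 2
add u: [i, b, u] len 3
Longest all-distinct length: 5.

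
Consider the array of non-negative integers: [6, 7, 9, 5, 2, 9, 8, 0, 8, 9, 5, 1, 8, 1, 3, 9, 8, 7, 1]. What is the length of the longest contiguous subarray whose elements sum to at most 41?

add 6: [6] sum 6, len 1
add 7: [6, 7] sum 13, len 2
add 9: [6, 7, 9] sum 22, len 3
add 5: [6, 7, 9, 5] sum 27, len 4
add 2: [6, 7, 9, 5, 2] sum 29, len 5
add 9: [6, 7, 9, 5, 2, 9] sum 38, len 6
add 8: [7, 9, 5, 2, 9, 8] sum 40, len 6
add 0: [7, 9, 5, 2, 9, 8, 0] sum 40, len 7
add 8: [9, 5, 2, 9, 8, 0, 8] sum 41, len 7
add 9: [5, 2, 9, 8, 0, 8, 9] sum 41, len 7
add 5: [2, 9, 8, 0, 8, 9, 5] sum 41, len 7
add 1: [9, 8, 0, 8, 9, 5, 1] sum 40, len 7
add 8: [8, 0, 8, 9, 5, 1, 8] sum 39, len 7
add 1: [8, 0, 8, 9, 5, 1, 8, 1] sum 40, len 8
add 3: [0, 8, 9, 5, 1, 8, 1, 3] sum 35, len 8
add 9: [9, 5, 1, 8, 1, 3, 9] sum 36, len 7
add 8: [5, 1, 8, 1, 3, 9, 8] sum 35, len 7
add 7: [1, 8, 1, 3, 9, 8, 7] sum 37, len 7
add 1: [1, 8, 1, 3, 9, 8, 7, 1] sum 38, len 8
Longest length seen: 8.

8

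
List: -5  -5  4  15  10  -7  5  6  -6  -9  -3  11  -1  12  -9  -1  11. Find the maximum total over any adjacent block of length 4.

-5 -5 4 15 → sum 9
-5 4 15 10 → sum 24
4 15 10 -7 → sum 22
15 10 -7 5 → sum 23
10 -7 5 6 → sum 14
-7 5 6 -6 → sum -2
5 6 -6 -9 → sum -4
6 -6 -9 -3 → sum -12
-6 -9 -3 11 → sum -7
-9 -3 11 -1 → sum -2
-3 11 -1 12 → sum 19
11 -1 12 -9 → sum 13
-1 12 -9 -1 → sum 1
12 -9 -1 11 → sum 13
Maximum of these is 24.

24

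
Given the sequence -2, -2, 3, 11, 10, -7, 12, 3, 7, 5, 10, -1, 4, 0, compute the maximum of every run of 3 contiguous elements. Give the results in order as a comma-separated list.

3, 11, 11, 11, 12, 12, 12, 7, 10, 10, 10, 4

Sliding a size-3 window across the 14 values:
[-2, -2, 3] → max 3
[-2, 3, 11] → max 11
[3, 11, 10] → max 11
[11, 10, -7] → max 11
[10, -7, 12] → max 12
[-7, 12, 3] → max 12
[12, 3, 7] → max 12
[3, 7, 5] → max 7
[7, 5, 10] → max 10
[5, 10, -1] → max 10
[10, -1, 4] → max 10
[-1, 4, 0] → max 4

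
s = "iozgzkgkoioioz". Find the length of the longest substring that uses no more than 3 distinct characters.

6

add i: window [i] (1 distinct), len 1
add o: window [i, o] (2 distinct), len 2
add z: window [i, o, z] (3 distinct), len 3
add g: window [o, z, g] (3 distinct), len 3
add z: window [o, z, g, z] (3 distinct), len 4
add k: window [z, g, z, k] (3 distinct), len 4
add g: window [z, g, z, k, g] (3 distinct), len 5
add k: window [z, g, z, k, g, k] (3 distinct), len 6
add o: window [k, g, k, o] (3 distinct), len 4
add i: window [k, o, i] (3 distinct), len 3
add o: window [k, o, i, o] (3 distinct), len 4
add i: window [k, o, i, o, i] (3 distinct), len 5
add o: window [k, o, i, o, i, o] (3 distinct), len 6
add z: window [o, i, o, i, o, z] (3 distinct), len 6
Longest length with ≤3 distinct: 6.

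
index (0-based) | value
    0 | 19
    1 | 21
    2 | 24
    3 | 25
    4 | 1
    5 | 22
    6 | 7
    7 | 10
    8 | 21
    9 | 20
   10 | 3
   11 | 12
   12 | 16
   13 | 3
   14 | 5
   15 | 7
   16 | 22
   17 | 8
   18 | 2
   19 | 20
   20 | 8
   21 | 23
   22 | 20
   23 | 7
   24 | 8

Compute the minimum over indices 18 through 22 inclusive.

2

Elements at indices 18..22: 2, 20, 8, 23, 20
min(2, 20, 8, 23, 20) = 2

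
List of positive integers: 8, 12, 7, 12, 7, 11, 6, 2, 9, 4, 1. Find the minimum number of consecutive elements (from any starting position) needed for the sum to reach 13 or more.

2

add 8: running sum 8 < 13
add 12: shortest ending here [8, 12] sum 20, len 2
add 7: shortest ending here [12, 7] sum 19, len 2
add 12: shortest ending here [7, 12] sum 19, len 2
add 7: shortest ending here [12, 7] sum 19, len 2
add 11: shortest ending here [7, 11] sum 18, len 2
add 6: shortest ending here [11, 6] sum 17, len 2
add 2: shortest ending here [11, 6, 2] sum 19, len 3
add 9: shortest ending here [6, 2, 9] sum 17, len 3
add 4: shortest ending here [9, 4] sum 13, len 2
add 1: shortest ending here [9, 4, 1] sum 14, len 3
Shortest qualifying length: 2.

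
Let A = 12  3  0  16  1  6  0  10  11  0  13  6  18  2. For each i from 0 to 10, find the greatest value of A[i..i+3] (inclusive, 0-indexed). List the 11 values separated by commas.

Sliding a size-4 window across the 14 values:
(12, 3, 0, 16) → max 16
(3, 0, 16, 1) → max 16
(0, 16, 1, 6) → max 16
(16, 1, 6, 0) → max 16
(1, 6, 0, 10) → max 10
(6, 0, 10, 11) → max 11
(0, 10, 11, 0) → max 11
(10, 11, 0, 13) → max 13
(11, 0, 13, 6) → max 13
(0, 13, 6, 18) → max 18
(13, 6, 18, 2) → max 18

16, 16, 16, 16, 10, 11, 11, 13, 13, 18, 18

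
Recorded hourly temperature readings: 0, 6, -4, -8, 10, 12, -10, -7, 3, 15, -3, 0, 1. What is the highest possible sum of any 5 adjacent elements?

16

0 6 -4 -8 10 → sum 4
6 -4 -8 10 12 → sum 16
-4 -8 10 12 -10 → sum 0
-8 10 12 -10 -7 → sum -3
10 12 -10 -7 3 → sum 8
12 -10 -7 3 15 → sum 13
-10 -7 3 15 -3 → sum -2
-7 3 15 -3 0 → sum 8
3 15 -3 0 1 → sum 16
Highest of these is 16.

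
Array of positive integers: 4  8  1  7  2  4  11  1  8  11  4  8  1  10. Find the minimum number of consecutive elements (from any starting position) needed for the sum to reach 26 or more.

4

add 4: running sum 4 < 26
add 8: running sum 12 < 26
add 1: running sum 13 < 26
add 7: running sum 20 < 26
add 2: running sum 22 < 26
add 4: shortest ending here [4, 8, 1, 7, 2, 4] sum 26, len 6
add 11: shortest ending here [8, 1, 7, 2, 4, 11] sum 33, len 6
add 1: shortest ending here [1, 7, 2, 4, 11, 1] sum 26, len 6
add 8: shortest ending here [2, 4, 11, 1, 8] sum 26, len 5
add 11: shortest ending here [11, 1, 8, 11] sum 31, len 4
add 4: shortest ending here [11, 1, 8, 11, 4] sum 35, len 5
add 8: shortest ending here [8, 11, 4, 8] sum 31, len 4
add 1: shortest ending here [8, 11, 4, 8, 1] sum 32, len 5
add 10: shortest ending here [11, 4, 8, 1, 10] sum 34, len 5
Shortest qualifying length: 4.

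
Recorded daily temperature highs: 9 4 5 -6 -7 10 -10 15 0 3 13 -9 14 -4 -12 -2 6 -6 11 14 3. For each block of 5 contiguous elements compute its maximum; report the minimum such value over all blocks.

6

Each size-5 window and its max:
(9, 4, 5, -6, -7) → max 9
(4, 5, -6, -7, 10) → max 10
(5, -6, -7, 10, -10) → max 10
(-6, -7, 10, -10, 15) → max 15
(-7, 10, -10, 15, 0) → max 15
(10, -10, 15, 0, 3) → max 15
(-10, 15, 0, 3, 13) → max 15
(15, 0, 3, 13, -9) → max 15
(0, 3, 13, -9, 14) → max 14
(3, 13, -9, 14, -4) → max 14
(13, -9, 14, -4, -12) → max 14
(-9, 14, -4, -12, -2) → max 14
(14, -4, -12, -2, 6) → max 14
(-4, -12, -2, 6, -6) → max 6
(-12, -2, 6, -6, 11) → max 11
(-2, 6, -6, 11, 14) → max 14
(6, -6, 11, 14, 3) → max 14
Minimum of these is 6.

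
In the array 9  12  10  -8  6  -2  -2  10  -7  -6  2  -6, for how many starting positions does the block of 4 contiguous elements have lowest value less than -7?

9 12 10 -8 → min -8  < -7 ✓
12 10 -8 6 → min -8  < -7 ✓
10 -8 6 -2 → min -8  < -7 ✓
-8 6 -2 -2 → min -8  < -7 ✓
6 -2 -2 10 → min -2
-2 -2 10 -7 → min -7
-2 10 -7 -6 → min -7
10 -7 -6 2 → min -7
-7 -6 2 -6 → min -7
4 windows satisfy the condition.

4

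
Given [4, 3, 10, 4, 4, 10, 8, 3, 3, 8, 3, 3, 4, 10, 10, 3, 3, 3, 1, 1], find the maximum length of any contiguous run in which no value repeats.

[4] len 1
[4, 3] len 2
[4, 3, 10] len 3
[3, 10, 4] len 3
[4] len 1
[4, 10] len 2
[4, 10, 8] len 3
[4, 10, 8, 3] len 4
[3] len 1
[3, 8] len 2
[8, 3] len 2
[3] len 1
[3, 4] len 2
[3, 4, 10] len 3
[10] len 1
[10, 3] len 2
[3] len 1
[3] len 1
[3, 1] len 2
[1] len 1
Longest all-distinct length: 4.

4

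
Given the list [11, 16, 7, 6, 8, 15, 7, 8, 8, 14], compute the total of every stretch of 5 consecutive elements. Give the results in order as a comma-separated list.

48, 52, 43, 44, 46, 52

Sliding a size-5 window across the 10 values:
(11, 16, 7, 6, 8) → sum 48
(16, 7, 6, 8, 15) → sum 52
(7, 6, 8, 15, 7) → sum 43
(6, 8, 15, 7, 8) → sum 44
(8, 15, 7, 8, 8) → sum 46
(15, 7, 8, 8, 14) → sum 52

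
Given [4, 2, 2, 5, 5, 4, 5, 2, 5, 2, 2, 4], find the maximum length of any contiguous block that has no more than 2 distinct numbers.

Extend right; when distinct count exceeds 2, shrink from the left:
add 4: window [4] (1 distinct), len 1
add 2: window [4, 2] (2 distinct), len 2
add 2: window [4, 2, 2] (2 distinct), len 3
add 5: window [2, 2, 5] (2 distinct), len 3
add 5: window [2, 2, 5, 5] (2 distinct), len 4
add 4: window [5, 5, 4] (2 distinct), len 3
add 5: window [5, 5, 4, 5] (2 distinct), len 4
add 2: window [5, 2] (2 distinct), len 2
add 5: window [5, 2, 5] (2 distinct), len 3
add 2: window [5, 2, 5, 2] (2 distinct), len 4
add 2: window [5, 2, 5, 2, 2] (2 distinct), len 5
add 4: window [2, 2, 4] (2 distinct), len 3
Longest length with ≤2 distinct: 5.

5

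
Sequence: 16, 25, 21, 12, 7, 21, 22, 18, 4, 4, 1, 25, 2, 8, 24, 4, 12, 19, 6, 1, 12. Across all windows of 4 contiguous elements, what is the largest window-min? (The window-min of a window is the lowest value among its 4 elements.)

[16, 25, 21, 12] → min 12
[25, 21, 12, 7] → min 7
[21, 12, 7, 21] → min 7
[12, 7, 21, 22] → min 7
[7, 21, 22, 18] → min 7
[21, 22, 18, 4] → min 4
[22, 18, 4, 4] → min 4
[18, 4, 4, 1] → min 1
[4, 4, 1, 25] → min 1
[4, 1, 25, 2] → min 1
[1, 25, 2, 8] → min 1
[25, 2, 8, 24] → min 2
[2, 8, 24, 4] → min 2
[8, 24, 4, 12] → min 4
[24, 4, 12, 19] → min 4
[4, 12, 19, 6] → min 4
[12, 19, 6, 1] → min 1
[19, 6, 1, 12] → min 1
Largest of these is 12.

12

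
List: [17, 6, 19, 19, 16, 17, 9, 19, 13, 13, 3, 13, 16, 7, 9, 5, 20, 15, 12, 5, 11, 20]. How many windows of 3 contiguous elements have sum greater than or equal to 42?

(17, 6, 19) → sum 42  ≥ 42 ✓
(6, 19, 19) → sum 44  ≥ 42 ✓
(19, 19, 16) → sum 54  ≥ 42 ✓
(19, 16, 17) → sum 52  ≥ 42 ✓
(16, 17, 9) → sum 42  ≥ 42 ✓
(17, 9, 19) → sum 45  ≥ 42 ✓
(9, 19, 13) → sum 41
(19, 13, 13) → sum 45  ≥ 42 ✓
(13, 13, 3) → sum 29
(13, 3, 13) → sum 29
(3, 13, 16) → sum 32
(13, 16, 7) → sum 36
(16, 7, 9) → sum 32
(7, 9, 5) → sum 21
(9, 5, 20) → sum 34
(5, 20, 15) → sum 40
(20, 15, 12) → sum 47  ≥ 42 ✓
(15, 12, 5) → sum 32
(12, 5, 11) → sum 28
(5, 11, 20) → sum 36
8 windows satisfy the condition.

8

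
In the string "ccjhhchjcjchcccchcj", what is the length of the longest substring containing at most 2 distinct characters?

add c: window [c] (1 distinct), len 1
add c: window [c, c] (1 distinct), len 2
add j: window [c, c, j] (2 distinct), len 3
add h: window [j, h] (2 distinct), len 2
add h: window [j, h, h] (2 distinct), len 3
add c: window [h, h, c] (2 distinct), len 3
add h: window [h, h, c, h] (2 distinct), len 4
add j: window [h, j] (2 distinct), len 2
add c: window [j, c] (2 distinct), len 2
add j: window [j, c, j] (2 distinct), len 3
add c: window [j, c, j, c] (2 distinct), len 4
add h: window [c, h] (2 distinct), len 2
add c: window [c, h, c] (2 distinct), len 3
add c: window [c, h, c, c] (2 distinct), len 4
add c: window [c, h, c, c, c] (2 distinct), len 5
add c: window [c, h, c, c, c, c] (2 distinct), len 6
add h: window [c, h, c, c, c, c, h] (2 distinct), len 7
add c: window [c, h, c, c, c, c, h, c] (2 distinct), len 8
add j: window [c, j] (2 distinct), len 2
Longest length with ≤2 distinct: 8.

8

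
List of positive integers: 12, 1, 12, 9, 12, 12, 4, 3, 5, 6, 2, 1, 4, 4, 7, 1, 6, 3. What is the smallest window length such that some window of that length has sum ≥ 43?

4

add 12: running sum 12 < 43
add 1: running sum 13 < 43
add 12: running sum 25 < 43
add 9: running sum 34 < 43
add 12: shortest ending here [12, 1, 12, 9, 12] sum 46, len 5
add 12: shortest ending here [12, 9, 12, 12] sum 45, len 4
add 4: shortest ending here [12, 9, 12, 12, 4] sum 49, len 5
add 3: shortest ending here [12, 9, 12, 12, 4, 3] sum 52, len 6
add 5: shortest ending here [9, 12, 12, 4, 3, 5] sum 45, len 6
add 6: shortest ending here [9, 12, 12, 4, 3, 5, 6] sum 51, len 7
add 2: shortest ending here [12, 12, 4, 3, 5, 6, 2] sum 44, len 7
add 1: shortest ending here [12, 12, 4, 3, 5, 6, 2, 1] sum 45, len 8
add 4: shortest ending here [12, 12, 4, 3, 5, 6, 2, 1, 4] sum 49, len 9
add 4: shortest ending here [12, 12, 4, 3, 5, 6, 2, 1, 4, 4] sum 53, len 10
add 7: shortest ending here [12, 4, 3, 5, 6, 2, 1, 4, 4, 7] sum 48, len 10
add 1: shortest ending here [12, 4, 3, 5, 6, 2, 1, 4, 4, 7, 1] sum 49, len 11
add 6: shortest ending here [4, 3, 5, 6, 2, 1, 4, 4, 7, 1, 6] sum 43, len 11
add 3: shortest ending here [4, 3, 5, 6, 2, 1, 4, 4, 7, 1, 6, 3] sum 46, len 12
Shortest qualifying length: 4.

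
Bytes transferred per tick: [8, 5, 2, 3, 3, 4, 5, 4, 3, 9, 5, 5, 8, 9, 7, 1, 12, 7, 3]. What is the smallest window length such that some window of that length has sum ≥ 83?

15

add 8: running sum 8 < 83
add 5: running sum 13 < 83
add 2: running sum 15 < 83
add 3: running sum 18 < 83
add 3: running sum 21 < 83
add 4: running sum 25 < 83
add 5: running sum 30 < 83
add 4: running sum 34 < 83
add 3: running sum 37 < 83
add 9: running sum 46 < 83
add 5: running sum 51 < 83
add 5: running sum 56 < 83
add 8: running sum 64 < 83
add 9: running sum 73 < 83
add 7: running sum 80 < 83
add 1: running sum 81 < 83
end 16: [5, 2, 3, 3, 4, 5, 4, 3, 9, 5, 5, 8, 9, 7, 1, 12] sum 85, len 16
end 17: [3, 3, 4, 5, 4, 3, 9, 5, 5, 8, 9, 7, 1, 12, 7] sum 85, len 15
end 18: [3, 4, 5, 4, 3, 9, 5, 5, 8, 9, 7, 1, 12, 7, 3] sum 85, len 15
Shortest qualifying length: 15.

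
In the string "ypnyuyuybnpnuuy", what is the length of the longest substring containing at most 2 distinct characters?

5

Extend right; when distinct count exceeds 2, shrink from the left:
[y] 1 distinct, len 1
[y, p] 2 distinct, len 2
[p, n] 2 distinct, len 2
[n, y] 2 distinct, len 2
[y, u] 2 distinct, len 2
[y, u, y] 2 distinct, len 3
[y, u, y, u] 2 distinct, len 4
[y, u, y, u, y] 2 distinct, len 5
[y, b] 2 distinct, len 2
[b, n] 2 distinct, len 2
[n, p] 2 distinct, len 2
[n, p, n] 2 distinct, len 3
[n, u] 2 distinct, len 2
[n, u, u] 2 distinct, len 3
[u, u, y] 2 distinct, len 3
Longest length with ≤2 distinct: 5.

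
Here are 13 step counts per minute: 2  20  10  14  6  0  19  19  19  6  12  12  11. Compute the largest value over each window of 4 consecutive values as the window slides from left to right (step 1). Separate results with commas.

2 20 10 14 → max 20
20 10 14 6 → max 20
10 14 6 0 → max 14
14 6 0 19 → max 19
6 0 19 19 → max 19
0 19 19 19 → max 19
19 19 19 6 → max 19
19 19 6 12 → max 19
19 6 12 12 → max 19
6 12 12 11 → max 12

20, 20, 14, 19, 19, 19, 19, 19, 19, 12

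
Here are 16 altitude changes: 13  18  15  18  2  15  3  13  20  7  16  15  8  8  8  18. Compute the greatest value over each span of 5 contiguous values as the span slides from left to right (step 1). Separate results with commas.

18, 18, 18, 18, 20, 20, 20, 20, 20, 16, 16, 18

Sliding a size-5 window across the 16 values:
(13, 18, 15, 18, 2) → max 18
(18, 15, 18, 2, 15) → max 18
(15, 18, 2, 15, 3) → max 18
(18, 2, 15, 3, 13) → max 18
(2, 15, 3, 13, 20) → max 20
(15, 3, 13, 20, 7) → max 20
(3, 13, 20, 7, 16) → max 20
(13, 20, 7, 16, 15) → max 20
(20, 7, 16, 15, 8) → max 20
(7, 16, 15, 8, 8) → max 16
(16, 15, 8, 8, 8) → max 16
(15, 8, 8, 8, 18) → max 18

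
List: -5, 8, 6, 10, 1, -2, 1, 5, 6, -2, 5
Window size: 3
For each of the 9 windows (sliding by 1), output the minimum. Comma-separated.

(-5, 8, 6) → min -5
(8, 6, 10) → min 6
(6, 10, 1) → min 1
(10, 1, -2) → min -2
(1, -2, 1) → min -2
(-2, 1, 5) → min -2
(1, 5, 6) → min 1
(5, 6, -2) → min -2
(6, -2, 5) → min -2

-5, 6, 1, -2, -2, -2, 1, -2, -2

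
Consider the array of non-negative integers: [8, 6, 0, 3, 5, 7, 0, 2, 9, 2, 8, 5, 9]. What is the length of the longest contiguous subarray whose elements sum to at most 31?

8

[8] sum 8 len 1
[8, 6] sum 14 len 2
[8, 6, 0] sum 14 len 3
[8, 6, 0, 3] sum 17 len 4
[8, 6, 0, 3, 5] sum 22 len 5
[8, 6, 0, 3, 5, 7] sum 29 len 6
[8, 6, 0, 3, 5, 7, 0] sum 29 len 7
[8, 6, 0, 3, 5, 7, 0, 2] sum 31 len 8
[0, 3, 5, 7, 0, 2, 9] sum 26 len 7
[0, 3, 5, 7, 0, 2, 9, 2] sum 28 len 8
[7, 0, 2, 9, 2, 8] sum 28 len 6
[0, 2, 9, 2, 8, 5] sum 26 len 6
[2, 8, 5, 9] sum 24 len 4
Longest length seen: 8.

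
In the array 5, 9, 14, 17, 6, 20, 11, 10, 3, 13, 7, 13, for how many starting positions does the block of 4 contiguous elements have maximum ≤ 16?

5 9 14 17 → max 17
9 14 17 6 → max 17
14 17 6 20 → max 20
17 6 20 11 → max 20
6 20 11 10 → max 20
20 11 10 3 → max 20
11 10 3 13 → max 13  ≤ 16 ✓
10 3 13 7 → max 13  ≤ 16 ✓
3 13 7 13 → max 13  ≤ 16 ✓
3 windows satisfy the condition.

3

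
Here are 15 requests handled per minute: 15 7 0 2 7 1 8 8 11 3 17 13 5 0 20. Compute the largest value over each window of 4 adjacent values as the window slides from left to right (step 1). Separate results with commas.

Sliding a size-4 window across the 15 values:
[15, 7, 0, 2] → max 15
[7, 0, 2, 7] → max 7
[0, 2, 7, 1] → max 7
[2, 7, 1, 8] → max 8
[7, 1, 8, 8] → max 8
[1, 8, 8, 11] → max 11
[8, 8, 11, 3] → max 11
[8, 11, 3, 17] → max 17
[11, 3, 17, 13] → max 17
[3, 17, 13, 5] → max 17
[17, 13, 5, 0] → max 17
[13, 5, 0, 20] → max 20

15, 7, 7, 8, 8, 11, 11, 17, 17, 17, 17, 20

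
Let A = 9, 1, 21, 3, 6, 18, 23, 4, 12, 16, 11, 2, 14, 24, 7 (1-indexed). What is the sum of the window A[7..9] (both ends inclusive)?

39

Elements at indices 7..9: 23, 4, 12
sum(23, 4, 12) = 39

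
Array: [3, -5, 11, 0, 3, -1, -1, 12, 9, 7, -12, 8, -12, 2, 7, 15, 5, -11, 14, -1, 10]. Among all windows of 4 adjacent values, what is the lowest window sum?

-14

(3, -5, 11, 0) → sum 9
(-5, 11, 0, 3) → sum 9
(11, 0, 3, -1) → sum 13
(0, 3, -1, -1) → sum 1
(3, -1, -1, 12) → sum 13
(-1, -1, 12, 9) → sum 19
(-1, 12, 9, 7) → sum 27
(12, 9, 7, -12) → sum 16
(9, 7, -12, 8) → sum 12
(7, -12, 8, -12) → sum -9
(-12, 8, -12, 2) → sum -14
(8, -12, 2, 7) → sum 5
(-12, 2, 7, 15) → sum 12
(2, 7, 15, 5) → sum 29
(7, 15, 5, -11) → sum 16
(15, 5, -11, 14) → sum 23
(5, -11, 14, -1) → sum 7
(-11, 14, -1, 10) → sum 12
Lowest of these is -14.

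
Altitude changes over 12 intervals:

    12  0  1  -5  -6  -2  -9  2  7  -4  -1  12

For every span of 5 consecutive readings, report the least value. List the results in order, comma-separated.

Sliding a size-5 window across the 12 values:
(12, 0, 1, -5, -6) → min -6
(0, 1, -5, -6, -2) → min -6
(1, -5, -6, -2, -9) → min -9
(-5, -6, -2, -9, 2) → min -9
(-6, -2, -9, 2, 7) → min -9
(-2, -9, 2, 7, -4) → min -9
(-9, 2, 7, -4, -1) → min -9
(2, 7, -4, -1, 12) → min -4

-6, -6, -9, -9, -9, -9, -9, -4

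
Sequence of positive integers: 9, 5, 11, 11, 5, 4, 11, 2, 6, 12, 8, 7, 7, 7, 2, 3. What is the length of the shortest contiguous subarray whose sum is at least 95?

13

add 9: running sum 9 < 95
add 5: running sum 14 < 95
add 11: running sum 25 < 95
add 11: running sum 36 < 95
add 5: running sum 41 < 95
add 4: running sum 45 < 95
add 11: running sum 56 < 95
add 2: running sum 58 < 95
add 6: running sum 64 < 95
add 12: running sum 76 < 95
add 8: running sum 84 < 95
add 7: running sum 91 < 95
add 7: shortest ending here [9, 5, 11, 11, 5, 4, 11, 2, 6, 12, 8, 7, 7] sum 98, len 13
add 7: shortest ending here [5, 11, 11, 5, 4, 11, 2, 6, 12, 8, 7, 7, 7] sum 96, len 13
add 2: shortest ending here [5, 11, 11, 5, 4, 11, 2, 6, 12, 8, 7, 7, 7, 2] sum 98, len 14
add 3: shortest ending here [11, 11, 5, 4, 11, 2, 6, 12, 8, 7, 7, 7, 2, 3] sum 96, len 14
Shortest qualifying length: 13.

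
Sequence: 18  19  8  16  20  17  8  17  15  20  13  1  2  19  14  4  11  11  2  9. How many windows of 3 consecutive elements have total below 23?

(18, 19, 8) → sum 45
(19, 8, 16) → sum 43
(8, 16, 20) → sum 44
(16, 20, 17) → sum 53
(20, 17, 8) → sum 45
(17, 8, 17) → sum 42
(8, 17, 15) → sum 40
(17, 15, 20) → sum 52
(15, 20, 13) → sum 48
(20, 13, 1) → sum 34
(13, 1, 2) → sum 16  < 23 ✓
(1, 2, 19) → sum 22  < 23 ✓
(2, 19, 14) → sum 35
(19, 14, 4) → sum 37
(14, 4, 11) → sum 29
(4, 11, 11) → sum 26
(11, 11, 2) → sum 24
(11, 2, 9) → sum 22  < 23 ✓
3 windows satisfy the condition.

3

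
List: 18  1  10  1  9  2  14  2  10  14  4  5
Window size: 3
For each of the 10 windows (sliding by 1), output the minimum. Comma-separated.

[18, 1, 10] → min 1
[1, 10, 1] → min 1
[10, 1, 9] → min 1
[1, 9, 2] → min 1
[9, 2, 14] → min 2
[2, 14, 2] → min 2
[14, 2, 10] → min 2
[2, 10, 14] → min 2
[10, 14, 4] → min 4
[14, 4, 5] → min 4

1, 1, 1, 1, 2, 2, 2, 2, 4, 4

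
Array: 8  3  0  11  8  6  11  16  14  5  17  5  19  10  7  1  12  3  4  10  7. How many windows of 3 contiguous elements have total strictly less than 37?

17

(8, 3, 0) → sum 11  < 37 ✓
(3, 0, 11) → sum 14  < 37 ✓
(0, 11, 8) → sum 19  < 37 ✓
(11, 8, 6) → sum 25  < 37 ✓
(8, 6, 11) → sum 25  < 37 ✓
(6, 11, 16) → sum 33  < 37 ✓
(11, 16, 14) → sum 41
(16, 14, 5) → sum 35  < 37 ✓
(14, 5, 17) → sum 36  < 37 ✓
(5, 17, 5) → sum 27  < 37 ✓
(17, 5, 19) → sum 41
(5, 19, 10) → sum 34  < 37 ✓
(19, 10, 7) → sum 36  < 37 ✓
(10, 7, 1) → sum 18  < 37 ✓
(7, 1, 12) → sum 20  < 37 ✓
(1, 12, 3) → sum 16  < 37 ✓
(12, 3, 4) → sum 19  < 37 ✓
(3, 4, 10) → sum 17  < 37 ✓
(4, 10, 7) → sum 21  < 37 ✓
17 windows satisfy the condition.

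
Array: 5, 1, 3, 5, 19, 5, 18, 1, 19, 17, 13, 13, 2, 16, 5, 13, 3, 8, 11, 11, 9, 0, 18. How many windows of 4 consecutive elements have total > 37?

10

[5, 1, 3, 5] → sum 14
[1, 3, 5, 19] → sum 28
[3, 5, 19, 5] → sum 32
[5, 19, 5, 18] → sum 47  > 37 ✓
[19, 5, 18, 1] → sum 43  > 37 ✓
[5, 18, 1, 19] → sum 43  > 37 ✓
[18, 1, 19, 17] → sum 55  > 37 ✓
[1, 19, 17, 13] → sum 50  > 37 ✓
[19, 17, 13, 13] → sum 62  > 37 ✓
[17, 13, 13, 2] → sum 45  > 37 ✓
[13, 13, 2, 16] → sum 44  > 37 ✓
[13, 2, 16, 5] → sum 36
[2, 16, 5, 13] → sum 36
[16, 5, 13, 3] → sum 37
[5, 13, 3, 8] → sum 29
[13, 3, 8, 11] → sum 35
[3, 8, 11, 11] → sum 33
[8, 11, 11, 9] → sum 39  > 37 ✓
[11, 11, 9, 0] → sum 31
[11, 9, 0, 18] → sum 38  > 37 ✓
10 windows satisfy the condition.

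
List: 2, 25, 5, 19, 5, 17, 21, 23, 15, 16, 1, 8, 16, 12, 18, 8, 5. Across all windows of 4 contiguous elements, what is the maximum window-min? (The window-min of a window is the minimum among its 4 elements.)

2 25 5 19 → min 2
25 5 19 5 → min 5
5 19 5 17 → min 5
19 5 17 21 → min 5
5 17 21 23 → min 5
17 21 23 15 → min 15
21 23 15 16 → min 15
23 15 16 1 → min 1
15 16 1 8 → min 1
16 1 8 16 → min 1
1 8 16 12 → min 1
8 16 12 18 → min 8
16 12 18 8 → min 8
12 18 8 5 → min 5
Maximum of these is 15.

15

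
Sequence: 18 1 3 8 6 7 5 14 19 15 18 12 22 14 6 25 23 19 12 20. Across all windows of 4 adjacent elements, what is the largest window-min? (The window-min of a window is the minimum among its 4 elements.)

14

Window mins for each of the 17 positions:
[18, 1, 3, 8] → min 1
[1, 3, 8, 6] → min 1
[3, 8, 6, 7] → min 3
[8, 6, 7, 5] → min 5
[6, 7, 5, 14] → min 5
[7, 5, 14, 19] → min 5
[5, 14, 19, 15] → min 5
[14, 19, 15, 18] → min 14
[19, 15, 18, 12] → min 12
[15, 18, 12, 22] → min 12
[18, 12, 22, 14] → min 12
[12, 22, 14, 6] → min 6
[22, 14, 6, 25] → min 6
[14, 6, 25, 23] → min 6
[6, 25, 23, 19] → min 6
[25, 23, 19, 12] → min 12
[23, 19, 12, 20] → min 12
Largest of these is 14.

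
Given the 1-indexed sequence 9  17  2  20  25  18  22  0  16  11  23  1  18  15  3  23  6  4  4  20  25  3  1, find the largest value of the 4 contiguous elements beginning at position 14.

Elements at indices 14..17: 15, 3, 23, 6
max(15, 3, 23, 6) = 23

23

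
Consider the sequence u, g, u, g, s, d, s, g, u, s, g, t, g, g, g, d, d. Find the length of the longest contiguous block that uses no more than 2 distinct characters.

5

add u: window [u] (1 distinct), len 1
add g: window [u, g] (2 distinct), len 2
add u: window [u, g, u] (2 distinct), len 3
add g: window [u, g, u, g] (2 distinct), len 4
add s: window [g, s] (2 distinct), len 2
add d: window [s, d] (2 distinct), len 2
add s: window [s, d, s] (2 distinct), len 3
add g: window [s, g] (2 distinct), len 2
add u: window [g, u] (2 distinct), len 2
add s: window [u, s] (2 distinct), len 2
add g: window [s, g] (2 distinct), len 2
add t: window [g, t] (2 distinct), len 2
add g: window [g, t, g] (2 distinct), len 3
add g: window [g, t, g, g] (2 distinct), len 4
add g: window [g, t, g, g, g] (2 distinct), len 5
add d: window [g, g, g, d] (2 distinct), len 4
add d: window [g, g, g, d, d] (2 distinct), len 5
Longest length with ≤2 distinct: 5.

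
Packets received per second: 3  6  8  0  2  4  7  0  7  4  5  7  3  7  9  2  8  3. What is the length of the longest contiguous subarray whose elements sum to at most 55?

→ 3: sum 3, len 1
→ 6: sum 9, len 2
→ 8: sum 17, len 3
→ 0: sum 17, len 4
→ 2: sum 19, len 5
→ 4: sum 23, len 6
→ 7: sum 30, len 7
→ 0: sum 30, len 8
→ 7: sum 37, len 9
→ 4: sum 41, len 10
→ 5: sum 46, len 11
→ 7: sum 53, len 12
→ 3 (dropped 3): sum 53, len 12
→ 7 (dropped 6): sum 54, len 12
→ 9 (dropped 8): sum 55, len 12
→ 2 (dropped 0, 2): sum 55, len 11
→ 8 (dropped 4, 7): sum 52, len 10
→ 3: sum 55, len 11
Longest length seen: 12.

12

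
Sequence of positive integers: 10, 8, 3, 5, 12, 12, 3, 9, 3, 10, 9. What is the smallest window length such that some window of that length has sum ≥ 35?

add 10: running sum 10 < 35
add 8: running sum 18 < 35
add 3: running sum 21 < 35
add 5: running sum 26 < 35
end 4: [10, 8, 3, 5, 12] sum 38, len 5
end 5: [8, 3, 5, 12, 12] sum 40, len 5
end 6: [3, 5, 12, 12, 3] sum 35, len 5
end 7: [12, 12, 3, 9] sum 36, len 4
end 8: [12, 12, 3, 9, 3] sum 39, len 5
end 9: [12, 3, 9, 3, 10] sum 37, len 5
end 10: [12, 3, 9, 3, 10, 9] sum 46, len 6
Shortest qualifying length: 4.

4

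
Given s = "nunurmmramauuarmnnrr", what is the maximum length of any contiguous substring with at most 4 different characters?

Extend right; when distinct count exceeds 4, shrink from the left:
[n] 1 distinct, len 1
[n, u] 2 distinct, len 2
[n, u, n] 2 distinct, len 3
[n, u, n, u] 2 distinct, len 4
[n, u, n, u, r] 3 distinct, len 5
[n, u, n, u, r, m] 4 distinct, len 6
[n, u, n, u, r, m, m] 4 distinct, len 7
[n, u, n, u, r, m, m, r] 4 distinct, len 8
[u, r, m, m, r, a] 4 distinct, len 6
[u, r, m, m, r, a, m] 4 distinct, len 7
[u, r, m, m, r, a, m, a] 4 distinct, len 8
[u, r, m, m, r, a, m, a, u] 4 distinct, len 9
[u, r, m, m, r, a, m, a, u, u] 4 distinct, len 10
[u, r, m, m, r, a, m, a, u, u, a] 4 distinct, len 11
[u, r, m, m, r, a, m, a, u, u, a, r] 4 distinct, len 12
[u, r, m, m, r, a, m, a, u, u, a, r, m] 4 distinct, len 13
[a, r, m, n] 4 distinct, len 4
[a, r, m, n, n] 4 distinct, len 5
[a, r, m, n, n, r] 4 distinct, len 6
[a, r, m, n, n, r, r] 4 distinct, len 7
Longest length with ≤4 distinct: 13.

13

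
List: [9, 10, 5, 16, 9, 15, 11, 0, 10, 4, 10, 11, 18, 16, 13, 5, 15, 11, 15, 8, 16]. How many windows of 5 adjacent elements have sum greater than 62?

9 10 5 16 9 → sum 49
10 5 16 9 15 → sum 55
5 16 9 15 11 → sum 56
16 9 15 11 0 → sum 51
9 15 11 0 10 → sum 45
15 11 0 10 4 → sum 40
11 0 10 4 10 → sum 35
0 10 4 10 11 → sum 35
10 4 10 11 18 → sum 53
4 10 11 18 16 → sum 59
10 11 18 16 13 → sum 68  > 62 ✓
11 18 16 13 5 → sum 63  > 62 ✓
18 16 13 5 15 → sum 67  > 62 ✓
16 13 5 15 11 → sum 60
13 5 15 11 15 → sum 59
5 15 11 15 8 → sum 54
15 11 15 8 16 → sum 65  > 62 ✓
4 windows satisfy the condition.

4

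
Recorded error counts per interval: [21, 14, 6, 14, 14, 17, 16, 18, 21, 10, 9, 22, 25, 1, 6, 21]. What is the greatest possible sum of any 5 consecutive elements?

[21, 14, 6, 14, 14] → sum 69
[14, 6, 14, 14, 17] → sum 65
[6, 14, 14, 17, 16] → sum 67
[14, 14, 17, 16, 18] → sum 79
[14, 17, 16, 18, 21] → sum 86
[17, 16, 18, 21, 10] → sum 82
[16, 18, 21, 10, 9] → sum 74
[18, 21, 10, 9, 22] → sum 80
[21, 10, 9, 22, 25] → sum 87
[10, 9, 22, 25, 1] → sum 67
[9, 22, 25, 1, 6] → sum 63
[22, 25, 1, 6, 21] → sum 75
Greatest of these is 87.

87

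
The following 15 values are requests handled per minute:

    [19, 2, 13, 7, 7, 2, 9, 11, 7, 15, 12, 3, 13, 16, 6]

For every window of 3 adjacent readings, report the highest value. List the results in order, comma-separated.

(19, 2, 13) → max 19
(2, 13, 7) → max 13
(13, 7, 7) → max 13
(7, 7, 2) → max 7
(7, 2, 9) → max 9
(2, 9, 11) → max 11
(9, 11, 7) → max 11
(11, 7, 15) → max 15
(7, 15, 12) → max 15
(15, 12, 3) → max 15
(12, 3, 13) → max 13
(3, 13, 16) → max 16
(13, 16, 6) → max 16

19, 13, 13, 7, 9, 11, 11, 15, 15, 15, 13, 16, 16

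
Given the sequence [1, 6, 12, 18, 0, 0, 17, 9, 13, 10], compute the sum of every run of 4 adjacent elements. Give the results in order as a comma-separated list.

(1, 6, 12, 18) → sum 37
(6, 12, 18, 0) → sum 36
(12, 18, 0, 0) → sum 30
(18, 0, 0, 17) → sum 35
(0, 0, 17, 9) → sum 26
(0, 17, 9, 13) → sum 39
(17, 9, 13, 10) → sum 49

37, 36, 30, 35, 26, 39, 49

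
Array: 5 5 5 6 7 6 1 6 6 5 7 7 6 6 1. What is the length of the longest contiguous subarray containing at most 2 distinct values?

4

add 5: window [5] (1 distinct), len 1
add 5: window [5, 5] (1 distinct), len 2
add 5: window [5, 5, 5] (1 distinct), len 3
add 6: window [5, 5, 5, 6] (2 distinct), len 4
add 7: window [6, 7] (2 distinct), len 2
add 6: window [6, 7, 6] (2 distinct), len 3
add 1: window [6, 1] (2 distinct), len 2
add 6: window [6, 1, 6] (2 distinct), len 3
add 6: window [6, 1, 6, 6] (2 distinct), len 4
add 5: window [6, 6, 5] (2 distinct), len 3
add 7: window [5, 7] (2 distinct), len 2
add 7: window [5, 7, 7] (2 distinct), len 3
add 6: window [7, 7, 6] (2 distinct), len 3
add 6: window [7, 7, 6, 6] (2 distinct), len 4
add 1: window [6, 6, 1] (2 distinct), len 3
Longest length with ≤2 distinct: 4.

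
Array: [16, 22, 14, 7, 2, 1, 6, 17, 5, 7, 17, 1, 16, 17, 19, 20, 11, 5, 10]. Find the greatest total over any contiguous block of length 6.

(16, 22, 14, 7, 2, 1) → sum 62
(22, 14, 7, 2, 1, 6) → sum 52
(14, 7, 2, 1, 6, 17) → sum 47
(7, 2, 1, 6, 17, 5) → sum 38
(2, 1, 6, 17, 5, 7) → sum 38
(1, 6, 17, 5, 7, 17) → sum 53
(6, 17, 5, 7, 17, 1) → sum 53
(17, 5, 7, 17, 1, 16) → sum 63
(5, 7, 17, 1, 16, 17) → sum 63
(7, 17, 1, 16, 17, 19) → sum 77
(17, 1, 16, 17, 19, 20) → sum 90
(1, 16, 17, 19, 20, 11) → sum 84
(16, 17, 19, 20, 11, 5) → sum 88
(17, 19, 20, 11, 5, 10) → sum 82
Greatest of these is 90.

90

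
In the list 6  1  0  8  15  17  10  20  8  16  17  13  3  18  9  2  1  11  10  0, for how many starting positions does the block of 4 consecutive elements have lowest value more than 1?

10

(6, 1, 0, 8) → min 0
(1, 0, 8, 15) → min 0
(0, 8, 15, 17) → min 0
(8, 15, 17, 10) → min 8  > 1 ✓
(15, 17, 10, 20) → min 10  > 1 ✓
(17, 10, 20, 8) → min 8  > 1 ✓
(10, 20, 8, 16) → min 8  > 1 ✓
(20, 8, 16, 17) → min 8  > 1 ✓
(8, 16, 17, 13) → min 8  > 1 ✓
(16, 17, 13, 3) → min 3  > 1 ✓
(17, 13, 3, 18) → min 3  > 1 ✓
(13, 3, 18, 9) → min 3  > 1 ✓
(3, 18, 9, 2) → min 2  > 1 ✓
(18, 9, 2, 1) → min 1
(9, 2, 1, 11) → min 1
(2, 1, 11, 10) → min 1
(1, 11, 10, 0) → min 0
10 windows satisfy the condition.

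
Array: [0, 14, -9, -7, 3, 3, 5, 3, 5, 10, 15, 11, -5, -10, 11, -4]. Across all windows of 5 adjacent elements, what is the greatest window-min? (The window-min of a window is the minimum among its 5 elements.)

Each size-5 window and its min:
[0, 14, -9, -7, 3] → min -9
[14, -9, -7, 3, 3] → min -9
[-9, -7, 3, 3, 5] → min -9
[-7, 3, 3, 5, 3] → min -7
[3, 3, 5, 3, 5] → min 3
[3, 5, 3, 5, 10] → min 3
[5, 3, 5, 10, 15] → min 3
[3, 5, 10, 15, 11] → min 3
[5, 10, 15, 11, -5] → min -5
[10, 15, 11, -5, -10] → min -10
[15, 11, -5, -10, 11] → min -10
[11, -5, -10, 11, -4] → min -10
Greatest of these is 3.

3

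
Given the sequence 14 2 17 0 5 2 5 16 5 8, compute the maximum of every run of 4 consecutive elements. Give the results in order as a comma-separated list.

17, 17, 17, 5, 16, 16, 16

(14, 2, 17, 0) → max 17
(2, 17, 0, 5) → max 17
(17, 0, 5, 2) → max 17
(0, 5, 2, 5) → max 5
(5, 2, 5, 16) → max 16
(2, 5, 16, 5) → max 16
(5, 16, 5, 8) → max 16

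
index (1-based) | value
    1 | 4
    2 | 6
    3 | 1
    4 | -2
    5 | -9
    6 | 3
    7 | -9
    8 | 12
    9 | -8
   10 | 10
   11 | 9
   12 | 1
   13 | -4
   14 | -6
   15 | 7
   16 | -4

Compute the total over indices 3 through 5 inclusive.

-10

Elements at indices 3..5: 1, -2, -9
sum(1, -2, -9) = -10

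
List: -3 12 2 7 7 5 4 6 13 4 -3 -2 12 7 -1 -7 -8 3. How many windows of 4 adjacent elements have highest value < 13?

-3 12 2 7 → max 12  < 13 ✓
12 2 7 7 → max 12  < 13 ✓
2 7 7 5 → max 7  < 13 ✓
7 7 5 4 → max 7  < 13 ✓
7 5 4 6 → max 7  < 13 ✓
5 4 6 13 → max 13
4 6 13 4 → max 13
6 13 4 -3 → max 13
13 4 -3 -2 → max 13
4 -3 -2 12 → max 12  < 13 ✓
-3 -2 12 7 → max 12  < 13 ✓
-2 12 7 -1 → max 12  < 13 ✓
12 7 -1 -7 → max 12  < 13 ✓
7 -1 -7 -8 → max 7  < 13 ✓
-1 -7 -8 3 → max 3  < 13 ✓
11 windows satisfy the condition.

11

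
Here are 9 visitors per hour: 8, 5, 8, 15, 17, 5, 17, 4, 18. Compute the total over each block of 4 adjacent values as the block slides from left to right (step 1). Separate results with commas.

36, 45, 45, 54, 43, 44

Sliding a size-4 window across the 9 values:
(8, 5, 8, 15) → sum 36
(5, 8, 15, 17) → sum 45
(8, 15, 17, 5) → sum 45
(15, 17, 5, 17) → sum 54
(17, 5, 17, 4) → sum 43
(5, 17, 4, 18) → sum 44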